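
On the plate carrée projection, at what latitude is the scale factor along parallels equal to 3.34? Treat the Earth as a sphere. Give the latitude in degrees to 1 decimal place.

72.6°

Plate carrée: h = 1, k = sec φ along parallels.
sec φ = 3.34  ⇒  cos φ = 0.2994  ⇒  φ ≈ 72.6°.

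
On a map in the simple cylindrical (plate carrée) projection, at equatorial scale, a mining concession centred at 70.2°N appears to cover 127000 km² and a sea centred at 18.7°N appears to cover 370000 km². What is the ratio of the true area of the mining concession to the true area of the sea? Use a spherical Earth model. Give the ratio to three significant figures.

On the plate carrée, areal scale = h·k = 1 × sec φ, so true area = apparent × cos φ.
True area of mining concession: 127000 × cos(70.2°) = 127000 × 0.3387 = 43020 km².
True area of sea: 370000 × cos(18.7°) = 370000 × 0.9472 = 350500 km².
Ratio = 43020 / 350500 ≈ 0.123.

0.123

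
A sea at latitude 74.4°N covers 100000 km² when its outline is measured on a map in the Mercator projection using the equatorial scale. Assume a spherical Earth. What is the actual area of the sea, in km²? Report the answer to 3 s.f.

Mercator is conformal, so the point scale is isotropic: h = k = sec φ = 1/cos φ.
Areal scale = k² = sec²φ = 1/cos²(74.4°) = 1/0.2689² = 13.83.
True area = apparent / (areal scale) = 100000 / 13.83 ≈ 7230 km².

7230 km²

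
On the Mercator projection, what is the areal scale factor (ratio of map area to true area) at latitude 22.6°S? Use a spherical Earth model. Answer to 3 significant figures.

1.17

Mercator is conformal, so the point scale is isotropic: h = k = sec φ = 1/cos φ.
Areal scale = k² = sec²φ = 1/cos²(22.6°) = 1/0.9232² = 1.173.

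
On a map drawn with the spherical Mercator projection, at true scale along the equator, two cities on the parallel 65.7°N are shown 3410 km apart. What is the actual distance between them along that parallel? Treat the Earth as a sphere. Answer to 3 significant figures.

For Mercator, h = k = sec φ (a conformal cylindrical projection has a single point scale, 1/cos φ).
Along the parallel at 65.7°, map distances are exaggerated by k = sec 65.7° = 2.430.
True distance = 3410 / 2.430 = 3410 × cos 65.7° ≈ 1400 km.

1400 km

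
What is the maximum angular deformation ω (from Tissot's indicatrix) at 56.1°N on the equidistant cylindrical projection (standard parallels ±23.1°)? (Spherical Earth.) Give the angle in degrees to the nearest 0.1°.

28.4°

In the equirectangular projection with standard parallel φ₀ = 23.1° (x = Rλ cos φ₀, y = Rφ), meridians are true-scale (h = 1) and the parallel scale is k = cos φ₀ / cos φ.
At 56.1°: h = 1.000, k = 1.649; principal scales a = 1.649, b = 1.000.
sin(ω/2) = (a − b)/(a + b) = 0.6492/2.649 = 0.2450, so ω = 2 arcsin(0.2450) ≈ 28.4°.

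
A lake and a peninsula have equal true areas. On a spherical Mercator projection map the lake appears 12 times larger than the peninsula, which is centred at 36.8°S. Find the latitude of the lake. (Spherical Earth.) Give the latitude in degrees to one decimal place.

76.6°

Mercator areal scale is sec²φ, so apparent-area ratio = sec²φ₁ / sec²φ₂ = cos²φ₂ / cos²φ₁.
cos²φ₂ / cos²φ₁ = 12  ⇒  cos φ₁ = cos 36.8° / √12 = 0.8007/3.464 = 0.2312.
φ₁ = arccos(0.2312) ≈ 76.6°.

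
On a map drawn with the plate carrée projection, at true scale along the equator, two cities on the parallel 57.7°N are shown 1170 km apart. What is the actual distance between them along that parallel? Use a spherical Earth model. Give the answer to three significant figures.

625 km

For the equirectangular projection with φ₀ = 0 (plate carrée), h = 1 along meridians and k = sec φ along parallels.
Along the parallel at 57.7°, map distances are exaggerated by k = sec 57.7° = 1.871.
True distance = 1170 / 1.871 = 1170 × cos 57.7° ≈ 625 km.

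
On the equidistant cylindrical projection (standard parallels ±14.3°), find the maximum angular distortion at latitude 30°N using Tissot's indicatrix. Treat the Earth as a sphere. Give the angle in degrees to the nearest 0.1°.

6.4°

In the equirectangular projection with standard parallel φ₀ = 14.3° (x = Rλ cos φ₀, y = Rφ), meridians are true-scale (h = 1) and the parallel scale is k = cos φ₀ / cos φ.
At 30°: h = 1.000, k = 1.119; principal scales a = 1.119, b = 1.000.
sin(ω/2) = (a − b)/(a + b) = 0.1189/2.119 = 0.05612, so ω = 2 arcsin(0.05612) ≈ 6.4°.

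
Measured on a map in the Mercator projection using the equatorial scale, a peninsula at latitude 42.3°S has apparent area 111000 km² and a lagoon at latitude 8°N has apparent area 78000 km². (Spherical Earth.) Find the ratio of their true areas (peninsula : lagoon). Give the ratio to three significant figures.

0.794

Since Mercator area scale is 1/cos²φ, the true area equals the apparent area multiplied by cos²φ.
True area of peninsula: 111000 × cos²(42.3°) = 111000 × 0.5471 = 60720 km².
True area of lagoon: 78000 × cos²(8°) = 78000 × 0.9806 = 76490 km².
Ratio = 60720 / 76490 ≈ 0.794.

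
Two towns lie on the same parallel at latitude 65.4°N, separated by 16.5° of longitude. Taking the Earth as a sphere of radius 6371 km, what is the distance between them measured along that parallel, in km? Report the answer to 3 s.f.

764 km

Arc length along a parallel = R cos φ · Δλ (with Δλ in radians).
= 6371 × cos 65.4° × (16.5° × π/180) = 6371 × 0.4163 × 0.2880 ≈ 764 km.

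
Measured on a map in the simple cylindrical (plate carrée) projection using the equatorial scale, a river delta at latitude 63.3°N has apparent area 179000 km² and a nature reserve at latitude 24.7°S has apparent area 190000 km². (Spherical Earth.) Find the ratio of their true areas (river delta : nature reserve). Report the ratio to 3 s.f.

Plate carrée has h = 1 and k = sec φ, giving areal scale sec φ; true area = (apparent area) · cos φ.
True area of river delta: 179000 × cos(63.3°) = 179000 × 0.4493 = 80430 km².
True area of nature reserve: 190000 × cos(24.7°) = 190000 × 0.9085 = 172600 km².
Ratio = 80430 / 172600 ≈ 0.466.

0.466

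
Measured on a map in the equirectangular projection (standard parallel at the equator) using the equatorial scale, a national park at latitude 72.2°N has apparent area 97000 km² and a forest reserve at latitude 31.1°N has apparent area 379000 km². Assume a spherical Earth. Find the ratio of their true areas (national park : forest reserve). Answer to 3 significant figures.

Plate carrée has h = 1 and k = sec φ, giving areal scale sec φ; true area = (apparent area) · cos φ.
True area of national park: 97000 × cos(72.2°) = 97000 × 0.3057 = 29650 km².
True area of forest reserve: 379000 × cos(31.1°) = 379000 × 0.8563 = 324500 km².
Ratio = 29650 / 324500 ≈ 0.0914.

0.0914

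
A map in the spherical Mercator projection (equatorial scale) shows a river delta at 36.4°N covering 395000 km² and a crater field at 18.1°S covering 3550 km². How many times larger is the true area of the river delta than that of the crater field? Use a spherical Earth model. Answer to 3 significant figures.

On Mercator the areal scale is sec²φ, so true area = apparent × cos²φ.
True area of river delta: 395000 × cos²(36.4°) = 395000 × 0.6479 = 255900 km².
True area of crater field: 3550 × cos²(18.1°) = 3550 × 0.9035 = 3207 km².
Ratio = 255900 / 3207 ≈ 79.8.

79.8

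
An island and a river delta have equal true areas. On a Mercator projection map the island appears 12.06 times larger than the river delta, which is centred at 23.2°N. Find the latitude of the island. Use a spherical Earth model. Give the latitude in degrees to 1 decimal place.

74.7°

On Mercator, (apparent₁)/(apparent₂) = sec²φ₁ / sec²φ₂ when true areas are equal.
cos²φ₂ / cos²φ₁ = 12.06  ⇒  cos φ₁ = cos 23.2° / √12.06 = 0.9191/3.473 = 0.2647.
φ₁ = arccos(0.2647) ≈ 74.7°.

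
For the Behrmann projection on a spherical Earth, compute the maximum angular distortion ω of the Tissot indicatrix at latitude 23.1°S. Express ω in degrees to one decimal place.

6.9°

The Behrmann projection is cylindrical equal-area with φ₀ = 30°. For cylindrical equal-area with standard parallel φ₀, h = cos φ / cos φ₀ and k = cos φ₀ / cos φ, so h·k = 1.
At 23.1°: h = 1.062, k = 0.9415; principal scales a = 1.062, b = 0.9415.
sin(ω/2) = (a − b)/(a + b) = 0.1206/2.004 = 0.06019, so ω = 2 arcsin(0.06019) ≈ 6.9°.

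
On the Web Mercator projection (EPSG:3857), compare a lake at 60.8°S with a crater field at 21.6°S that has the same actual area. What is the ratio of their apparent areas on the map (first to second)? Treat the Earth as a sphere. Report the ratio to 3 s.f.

Mercator areal scale is sec²φ.
At 60.8°: sec²(60.8°) = 1/0.4879² = 4.202.
At 21.6°: sec²(21.6°) = 1/0.9298² = 1.157.
Ratio = 4.202/1.157 = cos²(21.6°)/cos²(60.8°) ≈ 3.63.

3.63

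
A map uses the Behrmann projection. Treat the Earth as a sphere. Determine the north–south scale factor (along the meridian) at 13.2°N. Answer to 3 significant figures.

1.12

The Behrmann projection is cylindrical equal-area with φ₀ = 30°. Cylindrical equal-area (φ₀ = 30°): h = cos φ / cos 30° along meridians, k = cos 30° / cos φ along parallels; h·k = 1.
h = cos 13.2° / cos 30° = 0.9736/0.8660 = 1.124.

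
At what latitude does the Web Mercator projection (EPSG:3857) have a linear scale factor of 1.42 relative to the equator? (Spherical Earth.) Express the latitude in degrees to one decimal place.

45.2°

Mercator scale is k = sec φ = 1/cos φ.
1/cos φ = 1.42  ⇒  cos φ = 0.7042  ⇒  φ = arccos(0.7042) ≈ 45.2°.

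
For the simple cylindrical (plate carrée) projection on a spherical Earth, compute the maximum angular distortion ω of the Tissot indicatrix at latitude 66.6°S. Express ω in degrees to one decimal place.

51.1°

Plate carrée maps x = Rλ, y = Rφ. The meridian scale is h = 1 and the parallel scale is k = 1/cos φ = sec φ.
At 66.6°: h = 1.000, k = 2.518; principal scales a = 2.518, b = 1.000.
sin(ω/2) = (a − b)/(a + b) = 1.518/3.518 = 0.4315, so ω = 2 arcsin(0.4315) ≈ 51.1°.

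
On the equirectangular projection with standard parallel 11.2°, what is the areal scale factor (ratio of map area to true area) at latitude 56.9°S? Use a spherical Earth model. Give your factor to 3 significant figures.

The equidistant cylindrical projection with φ₀ = 11.2° has h = 1 (meridians true) and k = cos φ₀ / cos φ along parallels.
Areal scale = h·k = 1 × cos φ₀ / cos φ; at 56.9°, h = 1.000, k = 1.796, so h·k = 1.796.

1.80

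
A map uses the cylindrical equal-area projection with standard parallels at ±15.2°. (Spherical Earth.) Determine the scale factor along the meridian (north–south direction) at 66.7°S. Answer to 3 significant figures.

Cylindrical equal-area (φ₀ = 15.2°): h = cos φ / cos 15.2° along meridians, k = cos 15.2° / cos φ along parallels; h·k = 1.
h = cos 66.7° / cos 15.2° = 0.3955/0.9650 = 0.4099.

0.410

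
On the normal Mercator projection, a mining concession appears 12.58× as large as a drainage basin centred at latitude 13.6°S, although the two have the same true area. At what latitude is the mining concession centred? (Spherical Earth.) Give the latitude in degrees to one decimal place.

74.1°

For equal true areas on Mercator, apparent areas scale as sec²φ, so the ratio is cos²φ₂ / cos²φ₁.
cos²φ₂ / cos²φ₁ = 12.58  ⇒  cos φ₁ = cos 13.6° / √12.58 = 0.9720/3.547 = 0.2740.
φ₁ = arccos(0.2740) ≈ 74.1°.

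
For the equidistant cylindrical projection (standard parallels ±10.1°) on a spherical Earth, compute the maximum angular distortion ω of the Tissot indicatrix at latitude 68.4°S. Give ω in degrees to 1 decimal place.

With standard parallel φ₀ = 10.1°, the equirectangular projection gives x = Rλ cos φ₀, y = Rφ, so h = 1 and k = cos 10.1° / cos φ.
At 68.4°: h = 1.000, k = 2.674; principal scales a = 2.674, b = 1.000.
sin(ω/2) = (a − b)/(a + b) = 1.674/3.674 = 0.4557, so ω = 2 arcsin(0.4557) ≈ 54.2°.

54.2°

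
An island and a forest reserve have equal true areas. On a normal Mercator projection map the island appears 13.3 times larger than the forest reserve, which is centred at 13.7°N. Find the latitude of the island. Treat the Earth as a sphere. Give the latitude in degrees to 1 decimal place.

For equal true areas on Mercator, apparent areas scale as sec²φ, so the ratio is cos²φ₂ / cos²φ₁.
cos²φ₂ / cos²φ₁ = 13.3  ⇒  cos φ₁ = cos 13.7° / √13.3 = 0.9715/3.647 = 0.2664.
φ₁ = arccos(0.2664) ≈ 74.5°.

74.5°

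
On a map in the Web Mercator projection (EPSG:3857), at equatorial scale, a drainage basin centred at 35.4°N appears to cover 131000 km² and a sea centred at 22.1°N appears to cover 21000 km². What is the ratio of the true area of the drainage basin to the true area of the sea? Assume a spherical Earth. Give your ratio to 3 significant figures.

Since Mercator area scale is 1/cos²φ, the true area equals the apparent area multiplied by cos²φ.
True area of drainage basin: 131000 × cos²(35.4°) = 131000 × 0.6644 = 87040 km².
True area of sea: 21000 × cos²(22.1°) = 21000 × 0.8585 = 18030 km².
Ratio = 87040 / 18030 ≈ 4.83.

4.83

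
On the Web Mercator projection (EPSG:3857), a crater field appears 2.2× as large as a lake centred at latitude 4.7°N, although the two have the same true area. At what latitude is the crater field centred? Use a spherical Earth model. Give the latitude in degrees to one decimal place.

47.8°

On Mercator, (apparent₁)/(apparent₂) = sec²φ₁ / sec²φ₂ when true areas are equal.
cos²φ₂ / cos²φ₁ = 2.2  ⇒  cos φ₁ = cos 4.7° / √2.2 = 0.9966/1.483 = 0.6719.
φ₁ = arccos(0.6719) ≈ 47.8°.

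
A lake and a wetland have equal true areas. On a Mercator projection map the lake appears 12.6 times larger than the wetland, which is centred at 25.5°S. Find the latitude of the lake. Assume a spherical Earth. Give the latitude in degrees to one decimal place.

On Mercator, (apparent₁)/(apparent₂) = sec²φ₁ / sec²φ₂ when true areas are equal.
cos²φ₂ / cos²φ₁ = 12.6  ⇒  cos φ₁ = cos 25.5° / √12.6 = 0.9026/3.550 = 0.2543.
φ₁ = arccos(0.2543) ≈ 75.3°.

75.3°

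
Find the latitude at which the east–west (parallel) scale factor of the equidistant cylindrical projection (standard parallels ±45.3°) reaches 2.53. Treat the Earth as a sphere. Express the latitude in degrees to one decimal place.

In the equirectangular projection with standard parallel φ₀ = 45.3° (x = Rλ cos φ₀, y = Rφ), meridians are true-scale (h = 1) and the parallel scale is k = cos φ₀ / cos φ.
k = cos φ₀ / cos φ = 2.53  ⇒  cos φ = cos 45.3° / 2.53 = 0.2780.
φ = arccos(0.2780) ≈ 73.9°.

73.9°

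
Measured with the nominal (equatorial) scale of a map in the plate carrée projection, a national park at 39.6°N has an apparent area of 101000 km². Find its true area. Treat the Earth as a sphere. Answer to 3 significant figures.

77800 km²

For the equirectangular projection with φ₀ = 0 (plate carrée), h = 1 along meridians and k = sec φ along parallels.
Areal scale = h·k = 1 × sec φ; at 39.6°, h = 1.000, k = 1.298, so h·k = 1.298.
True area = apparent / (areal scale) = 101000 / 1.298 ≈ 77800 km².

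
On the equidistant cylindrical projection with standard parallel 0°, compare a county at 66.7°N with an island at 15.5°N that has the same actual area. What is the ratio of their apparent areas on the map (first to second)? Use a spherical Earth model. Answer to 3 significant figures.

2.44

Plate carrée maps x = Rλ, y = Rφ. The meridian scale is h = 1 and the parallel scale is k = 1/cos φ = sec φ.
Areal scale at 66.7°: h·k = 1.000 × 2.528 = 2.528.
Areal scale at 15.5°: h·k = 1.000 × 1.038 = 1.038.
Ratio = 2.528/1.038 ≈ 2.44.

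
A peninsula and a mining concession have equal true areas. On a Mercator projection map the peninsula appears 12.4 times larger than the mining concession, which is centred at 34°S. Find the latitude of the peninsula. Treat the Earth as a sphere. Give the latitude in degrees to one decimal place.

76.4°

On Mercator, (apparent₁)/(apparent₂) = sec²φ₁ / sec²φ₂ when true areas are equal.
cos²φ₂ / cos²φ₁ = 12.4  ⇒  cos φ₁ = cos 34° / √12.4 = 0.8290/3.521 = 0.2354.
φ₁ = arccos(0.2354) ≈ 76.4°.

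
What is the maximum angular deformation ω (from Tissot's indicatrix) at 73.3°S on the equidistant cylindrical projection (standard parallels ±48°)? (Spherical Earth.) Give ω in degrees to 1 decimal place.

In the equirectangular projection with standard parallel φ₀ = 48° (x = Rλ cos φ₀, y = Rφ), meridians are true-scale (h = 1) and the parallel scale is k = cos φ₀ / cos φ.
At 73.3°: h = 1.000, k = 2.329; principal scales a = 2.329, b = 1.000.
sin(ω/2) = (a − b)/(a + b) = 1.329/3.329 = 0.3991, so ω = 2 arcsin(0.3991) ≈ 47.0°.

47.0°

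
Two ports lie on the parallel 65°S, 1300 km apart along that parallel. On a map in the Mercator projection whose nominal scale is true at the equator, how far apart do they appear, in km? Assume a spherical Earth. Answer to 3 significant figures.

For Mercator, h = k = sec φ (a conformal cylindrical projection has a single point scale, 1/cos φ).
Along the parallel, k = sec 65° = 1/0.4226 = 2.366.
Map distance = 1300 × 2.366 ≈ 3080 km.

3080 km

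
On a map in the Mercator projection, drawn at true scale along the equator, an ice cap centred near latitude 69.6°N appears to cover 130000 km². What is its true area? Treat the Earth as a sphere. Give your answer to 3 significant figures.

15800 km²

The Mercator projection is conformal; its linear scale factor is the same in every direction and equals sec φ = 1/cos φ.
Areal scale = k² = sec²φ = 1/cos²(69.6°) = 1/0.3486² = 8.230.
True area = apparent / (areal scale) = 130000 / 8.230 ≈ 15800 km².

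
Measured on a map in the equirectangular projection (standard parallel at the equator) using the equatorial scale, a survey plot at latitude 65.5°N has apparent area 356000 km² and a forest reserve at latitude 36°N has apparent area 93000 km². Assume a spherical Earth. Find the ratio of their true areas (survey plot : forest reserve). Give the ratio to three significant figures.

1.96

Plate carrée has h = 1 and k = sec φ, giving areal scale sec φ; true area = (apparent area) · cos φ.
True area of survey plot: 356000 × cos(65.5°) = 356000 × 0.4147 = 147600 km².
True area of forest reserve: 93000 × cos(36°) = 93000 × 0.8090 = 75240 km².
Ratio = 147600 / 75240 ≈ 1.96.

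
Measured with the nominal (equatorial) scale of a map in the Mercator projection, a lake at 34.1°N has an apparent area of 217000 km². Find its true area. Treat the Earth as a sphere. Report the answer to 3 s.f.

149000 km²

Mercator is conformal, so the point scale is isotropic: h = k = sec φ = 1/cos φ.
Areal scale = k² = sec²φ = 1/cos²(34.1°) = 1/0.8281² = 1.458.
True area = apparent / (areal scale) = 217000 / 1.458 ≈ 149000 km².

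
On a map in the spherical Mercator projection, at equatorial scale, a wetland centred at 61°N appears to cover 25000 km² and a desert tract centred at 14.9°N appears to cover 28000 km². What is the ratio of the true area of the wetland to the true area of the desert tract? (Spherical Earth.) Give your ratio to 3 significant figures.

0.225

On Mercator the areal scale is sec²φ, so true area = apparent × cos²φ.
True area of wetland: 25000 × cos²(61°) = 25000 × 0.2350 = 5876 km².
True area of desert tract: 28000 × cos²(14.9°) = 28000 × 0.9339 = 26150 km².
Ratio = 5876 / 26150 ≈ 0.225.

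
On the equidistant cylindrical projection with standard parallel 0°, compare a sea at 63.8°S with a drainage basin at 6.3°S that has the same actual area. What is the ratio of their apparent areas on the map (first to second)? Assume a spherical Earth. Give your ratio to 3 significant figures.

In the plate carrée (x = Rλ, y = Rφ), meridians are true-scale (h = 1) and parallels are stretched by k = sec φ.
Areal scale at 63.8°: h·k = 1.000 × 2.265 = 2.265.
Areal scale at 6.3°: h·k = 1.000 × 1.006 = 1.006.
Ratio = 2.265/1.006 ≈ 2.25.

2.25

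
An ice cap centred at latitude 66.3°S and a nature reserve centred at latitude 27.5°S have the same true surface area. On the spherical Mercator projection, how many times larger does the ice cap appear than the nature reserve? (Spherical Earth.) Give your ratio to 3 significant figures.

4.87

On Mercator, area is exaggerated by sec²φ = 1/cos²φ.
At 66.3°: sec²(66.3°) = 1/0.4019² = 6.190.
At 27.5°: sec²(27.5°) = 1/0.8870² = 1.271.
Ratio = 6.190/1.271 = cos²(27.5°)/cos²(66.3°) ≈ 4.87.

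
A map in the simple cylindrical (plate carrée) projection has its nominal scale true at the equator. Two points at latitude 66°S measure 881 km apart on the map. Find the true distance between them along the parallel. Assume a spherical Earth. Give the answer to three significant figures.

In the plate carrée (x = Rλ, y = Rφ), meridians are true-scale (h = 1) and parallels are stretched by k = sec φ.
Along the parallel at 66°, map distances are exaggerated by k = sec 66° = 2.459.
True distance = 881 / 2.459 = 881 × cos 66° ≈ 358 km.

358 km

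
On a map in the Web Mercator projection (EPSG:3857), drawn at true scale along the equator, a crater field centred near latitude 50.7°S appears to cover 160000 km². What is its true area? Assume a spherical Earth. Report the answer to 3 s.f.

64200 km²

The Mercator projection is conformal; its linear scale factor is the same in every direction and equals sec φ = 1/cos φ.
Areal scale = k² = sec²φ = 1/cos²(50.7°) = 1/0.6334² = 2.493.
True area = apparent / (areal scale) = 160000 / 2.493 ≈ 64200 km².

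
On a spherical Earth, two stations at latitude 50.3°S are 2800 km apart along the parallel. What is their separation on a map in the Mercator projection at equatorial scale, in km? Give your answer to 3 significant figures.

4380 km

Mercator is conformal, so the point scale is isotropic: h = k = sec φ = 1/cos φ.
Along the parallel, k = sec 50.3° = 1/0.6388 = 1.566.
Map distance = 2800 × 1.566 ≈ 4380 km.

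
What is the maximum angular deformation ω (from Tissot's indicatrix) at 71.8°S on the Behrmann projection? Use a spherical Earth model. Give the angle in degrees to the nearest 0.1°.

100.7°

Behrmann is a cylindrical equal-area projection with standard parallels at ±30°. A cylindrical equal-area projection with standard parallel φ₀ has meridian scale h = cos φ / cos φ₀ and parallel scale k = cos φ₀ / cos φ (so areas are preserved, h·k = 1).
At 71.8°: h = 0.3607, k = 2.773; principal scales a = 2.773, b = 0.3607.
sin(ω/2) = (a − b)/(a + b) = 2.412/3.133 = 0.7698, so ω = 2 arcsin(0.7698) ≈ 100.7°.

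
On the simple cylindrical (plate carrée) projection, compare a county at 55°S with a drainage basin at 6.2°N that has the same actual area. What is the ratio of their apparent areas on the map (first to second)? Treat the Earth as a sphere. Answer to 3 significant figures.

1.73

Plate carrée maps x = Rλ, y = Rφ. The meridian scale is h = 1 and the parallel scale is k = 1/cos φ = sec φ.
Areal scale at 55°: h·k = 1.000 × 1.743 = 1.743.
Areal scale at 6.2°: h·k = 1.000 × 1.006 = 1.006.
Ratio = 1.743/1.006 ≈ 1.73.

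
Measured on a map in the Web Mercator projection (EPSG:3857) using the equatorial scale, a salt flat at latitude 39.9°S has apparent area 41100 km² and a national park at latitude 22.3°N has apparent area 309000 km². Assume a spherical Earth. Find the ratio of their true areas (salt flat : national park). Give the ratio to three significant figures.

0.0914

Since Mercator area scale is 1/cos²φ, the true area equals the apparent area multiplied by cos²φ.
True area of salt flat: 41100 × cos²(39.9°) = 41100 × 0.5885 = 24190 km².
True area of national park: 309000 × cos²(22.3°) = 309000 × 0.8560 = 264500 km².
Ratio = 24190 / 264500 ≈ 0.0914.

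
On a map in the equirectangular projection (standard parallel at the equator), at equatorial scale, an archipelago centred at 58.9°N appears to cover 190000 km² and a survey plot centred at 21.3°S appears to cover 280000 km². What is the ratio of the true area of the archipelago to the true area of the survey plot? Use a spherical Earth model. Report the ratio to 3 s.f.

On the plate carrée, areal scale = h·k = 1 × sec φ, so true area = apparent × cos φ.
True area of archipelago: 190000 × cos(58.9°) = 190000 × 0.5165 = 98140 km².
True area of survey plot: 280000 × cos(21.3°) = 280000 × 0.9317 = 260900 km².
Ratio = 98140 / 260900 ≈ 0.376.

0.376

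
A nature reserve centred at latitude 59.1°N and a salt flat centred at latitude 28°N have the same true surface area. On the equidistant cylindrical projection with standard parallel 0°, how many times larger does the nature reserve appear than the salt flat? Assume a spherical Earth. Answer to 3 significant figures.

1.72

In the plate carrée (x = Rλ, y = Rφ), meridians are true-scale (h = 1) and parallels are stretched by k = sec φ.
Areal scale at 59.1°: h·k = 1.000 × 1.947 = 1.947.
Areal scale at 28°: h·k = 1.000 × 1.133 = 1.133.
Ratio = 1.947/1.133 ≈ 1.72.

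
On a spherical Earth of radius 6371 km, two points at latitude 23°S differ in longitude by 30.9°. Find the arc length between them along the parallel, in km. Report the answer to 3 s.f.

Arc length along a parallel = R cos φ · Δλ (with Δλ in radians).
= 6371 × cos 23° × (30.9° × π/180) = 6371 × 0.9205 × 0.5393 ≈ 3160 km.

3160 km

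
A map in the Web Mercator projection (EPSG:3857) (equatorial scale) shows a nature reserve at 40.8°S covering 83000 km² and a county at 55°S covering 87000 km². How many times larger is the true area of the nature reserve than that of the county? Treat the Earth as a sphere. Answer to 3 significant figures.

1.66

On Mercator the areal scale is sec²φ, so true area = apparent × cos²φ.
True area of nature reserve: 83000 × cos²(40.8°) = 83000 × 0.5730 = 47560 km².
True area of county: 87000 × cos²(55°) = 87000 × 0.3290 = 28620 km².
Ratio = 47560 / 28620 ≈ 1.66.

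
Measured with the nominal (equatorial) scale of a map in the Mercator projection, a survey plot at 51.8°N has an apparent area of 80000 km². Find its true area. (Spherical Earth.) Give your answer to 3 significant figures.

Mercator is conformal, so the point scale is isotropic: h = k = sec φ = 1/cos φ.
Areal scale = k² = sec²φ = 1/cos²(51.8°) = 1/0.6184² = 2.615.
True area = apparent / (areal scale) = 80000 / 2.615 ≈ 30600 km².

30600 km²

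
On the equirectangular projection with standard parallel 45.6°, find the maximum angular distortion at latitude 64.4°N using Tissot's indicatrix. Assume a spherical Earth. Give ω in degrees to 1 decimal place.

27.4°

With standard parallel φ₀ = 45.6°, the equirectangular projection gives x = Rλ cos φ₀, y = Rφ, so h = 1 and k = cos 45.6° / cos φ.
At 64.4°: h = 1.000, k = 1.619; principal scales a = 1.619, b = 1.000.
sin(ω/2) = (a − b)/(a + b) = 0.6193/2.619 = 0.2364, so ω = 2 arcsin(0.2364) ≈ 27.4°.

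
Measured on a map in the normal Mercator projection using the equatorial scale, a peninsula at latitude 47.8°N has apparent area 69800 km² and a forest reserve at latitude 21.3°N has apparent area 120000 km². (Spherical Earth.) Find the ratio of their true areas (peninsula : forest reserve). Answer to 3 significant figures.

0.302

On Mercator the areal scale is sec²φ, so true area = apparent × cos²φ.
True area of peninsula: 69800 × cos²(47.8°) = 69800 × 0.4512 = 31490 km².
True area of forest reserve: 120000 × cos²(21.3°) = 120000 × 0.8680 = 104200 km².
Ratio = 31490 / 104200 ≈ 0.302.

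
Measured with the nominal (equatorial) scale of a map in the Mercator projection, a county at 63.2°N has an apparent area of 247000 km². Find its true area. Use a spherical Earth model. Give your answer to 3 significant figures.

The Mercator projection is conformal; its linear scale factor is the same in every direction and equals sec φ = 1/cos φ.
Areal scale = k² = sec²φ = 1/cos²(63.2°) = 1/0.4509² = 4.919.
True area = apparent / (areal scale) = 247000 / 4.919 ≈ 50200 km².

50200 km²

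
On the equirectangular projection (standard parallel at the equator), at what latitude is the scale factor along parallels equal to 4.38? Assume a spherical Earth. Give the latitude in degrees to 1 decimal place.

Plate carrée: h = 1, k = sec φ along parallels.
sec φ = 4.38  ⇒  cos φ = 0.2283  ⇒  φ ≈ 76.8°.

76.8°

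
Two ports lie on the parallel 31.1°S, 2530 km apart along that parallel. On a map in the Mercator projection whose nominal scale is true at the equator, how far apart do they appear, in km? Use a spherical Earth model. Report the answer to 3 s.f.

For Mercator, h = k = sec φ (a conformal cylindrical projection has a single point scale, 1/cos φ).
Along the parallel, k = sec 31.1° = 1/0.8563 = 1.168.
Map distance = 2530 × 1.168 ≈ 2950 km.

2950 km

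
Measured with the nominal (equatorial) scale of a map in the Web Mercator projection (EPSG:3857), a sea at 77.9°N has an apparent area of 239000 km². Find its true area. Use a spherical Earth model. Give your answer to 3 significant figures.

10500 km²

The Mercator projection is conformal; its linear scale factor is the same in every direction and equals sec φ = 1/cos φ.
Areal scale = k² = sec²φ = 1/cos²(77.9°) = 1/0.2096² = 22.76.
True area = apparent / (areal scale) = 239000 / 22.76 ≈ 10500 km².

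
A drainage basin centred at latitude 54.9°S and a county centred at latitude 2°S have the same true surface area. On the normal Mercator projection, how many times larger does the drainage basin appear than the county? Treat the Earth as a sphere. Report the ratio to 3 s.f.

3.02

Mercator areal scale is sec²φ.
At 54.9°: sec²(54.9°) = 1/0.5750² = 3.025.
At 2°: sec²(2°) = 1/0.9994² = 1.001.
Ratio = 3.025/1.001 = cos²(2°)/cos²(54.9°) ≈ 3.02.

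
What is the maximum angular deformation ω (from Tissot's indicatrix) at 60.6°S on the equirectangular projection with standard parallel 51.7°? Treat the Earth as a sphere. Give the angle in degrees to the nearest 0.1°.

In the equirectangular projection with standard parallel φ₀ = 51.7° (x = Rλ cos φ₀, y = Rφ), meridians are true-scale (h = 1) and the parallel scale is k = cos φ₀ / cos φ.
At 60.6°: h = 1.000, k = 1.263; principal scales a = 1.263, b = 1.000.
sin(ω/2) = (a − b)/(a + b) = 0.2625/2.263 = 0.1160, so ω = 2 arcsin(0.1160) ≈ 13.3°.

13.3°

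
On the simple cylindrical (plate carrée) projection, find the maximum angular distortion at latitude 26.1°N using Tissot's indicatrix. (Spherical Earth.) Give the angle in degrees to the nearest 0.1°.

6.2°

Plate carrée maps x = Rλ, y = Rφ. The meridian scale is h = 1 and the parallel scale is k = 1/cos φ = sec φ.
At 26.1°: h = 1.000, k = 1.114; principal scales a = 1.114, b = 1.000.
sin(ω/2) = (a − b)/(a + b) = 0.1136/2.114 = 0.05373, so ω = 2 arcsin(0.05373) ≈ 6.2°.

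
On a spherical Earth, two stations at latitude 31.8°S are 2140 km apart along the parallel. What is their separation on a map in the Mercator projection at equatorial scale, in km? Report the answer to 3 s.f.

For Mercator, h = k = sec φ (a conformal cylindrical projection has a single point scale, 1/cos φ).
Along the parallel, k = sec 31.8° = 1/0.8499 = 1.177.
Map distance = 2140 × 1.177 ≈ 2520 km.

2520 km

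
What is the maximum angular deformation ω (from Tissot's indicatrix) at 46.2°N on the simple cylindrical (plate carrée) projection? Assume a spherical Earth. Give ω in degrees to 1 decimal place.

21.0°

Plate carrée maps x = Rλ, y = Rφ. The meridian scale is h = 1 and the parallel scale is k = 1/cos φ = sec φ.
At 46.2°: h = 1.000, k = 1.445; principal scales a = 1.445, b = 1.000.
sin(ω/2) = (a − b)/(a + b) = 0.4448/2.445 = 0.1819, so ω = 2 arcsin(0.1819) ≈ 21.0°.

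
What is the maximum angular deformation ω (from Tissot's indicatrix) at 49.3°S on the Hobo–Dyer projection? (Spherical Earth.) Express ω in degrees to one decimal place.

Hobo–Dyer is a cylindrical equal-area projection with standard parallels at ±37.5°. Cylindrical equal-area (φ₀ = 37.5°): h = cos φ / cos 37.5° along meridians, k = cos 37.5° / cos φ along parallels; h·k = 1.
At 49.3°: h = 0.8220, k = 1.217; principal scales a = 1.217, b = 0.8220.
sin(ω/2) = (a − b)/(a + b) = 0.3947/2.039 = 0.1936, so ω = 2 arcsin(0.1936) ≈ 22.3°.

22.3°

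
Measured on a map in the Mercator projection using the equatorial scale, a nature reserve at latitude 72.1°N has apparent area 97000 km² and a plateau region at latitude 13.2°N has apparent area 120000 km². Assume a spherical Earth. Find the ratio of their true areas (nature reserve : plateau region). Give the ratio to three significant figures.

On Mercator the areal scale is sec²φ, so true area = apparent × cos²φ.
True area of nature reserve: 97000 × cos²(72.1°) = 97000 × 0.09447 = 9163 km².
True area of plateau region: 120000 × cos²(13.2°) = 120000 × 0.9479 = 113700 km².
Ratio = 9163 / 113700 ≈ 0.0806.

0.0806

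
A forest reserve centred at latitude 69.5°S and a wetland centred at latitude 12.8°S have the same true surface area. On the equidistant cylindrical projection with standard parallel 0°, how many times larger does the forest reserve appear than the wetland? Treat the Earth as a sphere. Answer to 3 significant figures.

2.78

Plate carrée maps x = Rλ, y = Rφ. The meridian scale is h = 1 and the parallel scale is k = 1/cos φ = sec φ.
Areal scale at 69.5°: h·k = 1.000 × 2.855 = 2.855.
Areal scale at 12.8°: h·k = 1.000 × 1.025 = 1.025.
Ratio = 2.855/1.025 ≈ 2.78.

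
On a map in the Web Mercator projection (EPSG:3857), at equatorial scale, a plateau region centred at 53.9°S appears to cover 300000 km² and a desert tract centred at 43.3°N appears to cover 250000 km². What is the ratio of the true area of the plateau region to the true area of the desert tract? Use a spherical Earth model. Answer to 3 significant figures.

Mercator's areal exaggeration is sec²φ; hence true area = (apparent area) · cos²φ.
True area of plateau region: 300000 × cos²(53.9°) = 300000 × 0.3472 = 104100 km².
True area of desert tract: 250000 × cos²(43.3°) = 250000 × 0.5297 = 132400 km².
Ratio = 104100 / 132400 ≈ 0.787.

0.787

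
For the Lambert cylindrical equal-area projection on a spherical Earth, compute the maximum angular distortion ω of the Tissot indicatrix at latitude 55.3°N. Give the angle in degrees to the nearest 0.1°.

The Lambert cylindrical equal-area projection is the cylindrical equal-area projection with its standard parallel at the equator (φ₀ = 0). A cylindrical equal-area projection with standard parallel φ₀ has meridian scale h = cos φ / cos φ₀ and parallel scale k = cos φ₀ / cos φ (so areas are preserved, h·k = 1).
At 55.3°: h = 0.5693, k = 1.757; principal scales a = 1.757, b = 0.5693.
sin(ω/2) = (a − b)/(a + b) = 1.187/2.326 = 0.5105, so ω = 2 arcsin(0.5105) ≈ 61.4°.

61.4°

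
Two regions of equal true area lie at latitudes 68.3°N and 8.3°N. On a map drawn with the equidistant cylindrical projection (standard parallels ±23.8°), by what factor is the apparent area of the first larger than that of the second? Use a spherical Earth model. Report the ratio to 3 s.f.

2.68

The equidistant cylindrical projection with φ₀ = 23.8° has h = 1 (meridians true) and k = cos φ₀ / cos φ along parallels.
Areal scale at 68.3°: h·k = 1.000 × 2.475 = 2.475.
Areal scale at 8.3°: h·k = 1.000 × 0.9246 = 0.9246.
Ratio = 2.475/0.9246 ≈ 2.68.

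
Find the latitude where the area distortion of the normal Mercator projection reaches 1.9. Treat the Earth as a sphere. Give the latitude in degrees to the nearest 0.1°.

43.5°

Mercator areal scale is sec²φ.
sec²φ = 1.9  ⇒  cos²φ = 0.5263  ⇒  cos φ = 0.7255.
φ = arccos(0.7255) ≈ 43.5°.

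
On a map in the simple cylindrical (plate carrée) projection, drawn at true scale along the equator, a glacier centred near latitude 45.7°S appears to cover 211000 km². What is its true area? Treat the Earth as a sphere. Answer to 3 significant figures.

Plate carrée maps x = Rλ, y = Rφ. The meridian scale is h = 1 and the parallel scale is k = 1/cos φ = sec φ.
Areal scale = h·k = 1 × sec φ; at 45.7°, h = 1.000, k = 1.432, so h·k = 1.432.
True area = apparent / (areal scale) = 211000 / 1.432 ≈ 147000 km².

147000 km²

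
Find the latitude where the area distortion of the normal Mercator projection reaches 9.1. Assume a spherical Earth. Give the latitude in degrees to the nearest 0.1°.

70.6°

Mercator areal scale is sec²φ.
sec²φ = 9.1  ⇒  cos²φ = 0.1099  ⇒  cos φ = 0.3315.
φ = arccos(0.3315) ≈ 70.6°.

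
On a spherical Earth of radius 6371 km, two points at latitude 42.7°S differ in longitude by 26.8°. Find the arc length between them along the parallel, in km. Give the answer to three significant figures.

2190 km

Arc length along a parallel = R cos φ · Δλ (with Δλ in radians).
= 6371 × cos 42.7° × (26.8° × π/180) = 6371 × 0.7349 × 0.4677 ≈ 2190 km.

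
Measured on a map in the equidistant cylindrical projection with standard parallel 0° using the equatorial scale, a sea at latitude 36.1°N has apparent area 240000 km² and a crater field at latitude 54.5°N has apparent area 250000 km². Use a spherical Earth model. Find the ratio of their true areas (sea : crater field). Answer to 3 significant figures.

On the plate carrée, areal scale = h·k = 1 × sec φ, so true area = apparent × cos φ.
True area of sea: 240000 × cos(36.1°) = 240000 × 0.8080 = 193900 km².
True area of crater field: 250000 × cos(54.5°) = 250000 × 0.5807 = 145200 km².
Ratio = 193900 / 145200 ≈ 1.34.

1.34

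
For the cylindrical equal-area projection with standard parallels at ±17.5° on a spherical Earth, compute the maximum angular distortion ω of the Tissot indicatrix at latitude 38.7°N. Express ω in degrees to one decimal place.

Cylindrical equal-area (φ₀ = 17.5°): h = cos φ / cos 17.5° along meridians, k = cos 17.5° / cos φ along parallels; h·k = 1.
At 38.7°: h = 0.8183, k = 1.222; principal scales a = 1.222, b = 0.8183.
sin(ω/2) = (a − b)/(a + b) = 0.4037/2.040 = 0.1979, so ω = 2 arcsin(0.1979) ≈ 22.8°.

22.8°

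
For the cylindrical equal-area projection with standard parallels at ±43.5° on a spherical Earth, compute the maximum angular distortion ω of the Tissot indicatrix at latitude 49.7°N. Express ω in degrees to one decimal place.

Cylindrical equal-area (φ₀ = 43.5°): h = cos φ / cos 43.5° along meridians, k = cos 43.5° / cos φ along parallels; h·k = 1.
At 49.7°: h = 0.8917, k = 1.121; principal scales a = 1.121, b = 0.8917.
sin(ω/2) = (a − b)/(a + b) = 0.2298/2.013 = 0.1142, so ω = 2 arcsin(0.1142) ≈ 13.1°.

13.1°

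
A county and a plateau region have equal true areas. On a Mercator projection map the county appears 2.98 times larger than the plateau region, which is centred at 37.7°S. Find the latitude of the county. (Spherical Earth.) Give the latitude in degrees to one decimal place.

For equal true areas on Mercator, apparent areas scale as sec²φ, so the ratio is cos²φ₂ / cos²φ₁.
cos²φ₂ / cos²φ₁ = 2.98  ⇒  cos φ₁ = cos 37.7° / √2.98 = 0.7912/1.726 = 0.4583.
φ₁ = arccos(0.4583) ≈ 62.7°.

62.7°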